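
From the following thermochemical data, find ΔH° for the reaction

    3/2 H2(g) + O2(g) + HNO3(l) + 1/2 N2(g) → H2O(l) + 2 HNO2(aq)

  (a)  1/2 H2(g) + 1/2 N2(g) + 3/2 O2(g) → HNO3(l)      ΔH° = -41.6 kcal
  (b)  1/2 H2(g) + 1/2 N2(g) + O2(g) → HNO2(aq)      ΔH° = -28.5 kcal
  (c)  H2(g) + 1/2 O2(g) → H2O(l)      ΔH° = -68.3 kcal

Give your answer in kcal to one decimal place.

(a) reversed: +41.6 kcal
(b) × 2: (2)·(-28.5) = -57.0 kcal
(c) as written: -68.3 kcal
Combining the equations, ΔH° = (+41.6) + (-57.0) + (-68.3) = -83.7 kcal

ΔH° = -83.7 kcal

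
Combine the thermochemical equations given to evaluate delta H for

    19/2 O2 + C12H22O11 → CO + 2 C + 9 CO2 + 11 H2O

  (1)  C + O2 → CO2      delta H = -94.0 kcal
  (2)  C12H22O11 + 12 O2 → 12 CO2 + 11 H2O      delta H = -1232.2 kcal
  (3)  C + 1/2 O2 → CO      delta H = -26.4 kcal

(1) reversed and × 3: (-3)·(-94.0) = +282.0 kcal
(2) as written: -1232.2 kcal
(3) as written: -26.4 kcal
delta H = (+282.0) + (-1232.2) + (-26.4) = -976.6 kcal

delta H = -976.6 kcal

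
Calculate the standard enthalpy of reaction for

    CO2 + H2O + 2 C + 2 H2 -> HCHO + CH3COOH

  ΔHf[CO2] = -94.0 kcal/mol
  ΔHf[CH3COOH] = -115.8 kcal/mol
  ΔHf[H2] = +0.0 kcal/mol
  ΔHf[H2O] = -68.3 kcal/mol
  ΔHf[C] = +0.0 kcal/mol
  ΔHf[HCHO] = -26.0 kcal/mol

ΔH_rxn = 20.5 kcal/mol

Products: 1·(-26.0) + 1·(-115.8) = -141.8
Reactants: 1·(-94.0) + 1·(-68.3) + 2·(+0.0) + 2·(+0.0) = -162.3
ΔH_rxn = (-141.8) − (-162.3) = 20.5 kcal/mol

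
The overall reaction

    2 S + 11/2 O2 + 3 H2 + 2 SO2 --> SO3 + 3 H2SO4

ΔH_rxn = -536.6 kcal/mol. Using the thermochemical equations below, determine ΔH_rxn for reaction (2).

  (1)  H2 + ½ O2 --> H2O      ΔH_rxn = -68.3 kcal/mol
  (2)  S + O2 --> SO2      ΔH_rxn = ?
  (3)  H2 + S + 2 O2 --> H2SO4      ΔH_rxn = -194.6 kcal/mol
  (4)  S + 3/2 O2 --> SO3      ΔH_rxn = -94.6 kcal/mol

(1): not needed (H2O appears nowhere else).
(2) reversed and × 2 (SO2 must end up as a reactant; scale by 2 for the 2 SO2): contributes −2·x
(3) × 3 (scale by 3 for the 3 H2SO4): (3)·(-194.6) = -583.8 kcal/mol
(4) as written (SO3 already on the product side): -94.6 kcal/mol
-536.6 = (-583.8) + (-94.6) − 2·x
x = (-536.6 − (-678.4)) / (-2) = -70.9 kcal/mol

ΔH_rxn = -70.9 kcal/mol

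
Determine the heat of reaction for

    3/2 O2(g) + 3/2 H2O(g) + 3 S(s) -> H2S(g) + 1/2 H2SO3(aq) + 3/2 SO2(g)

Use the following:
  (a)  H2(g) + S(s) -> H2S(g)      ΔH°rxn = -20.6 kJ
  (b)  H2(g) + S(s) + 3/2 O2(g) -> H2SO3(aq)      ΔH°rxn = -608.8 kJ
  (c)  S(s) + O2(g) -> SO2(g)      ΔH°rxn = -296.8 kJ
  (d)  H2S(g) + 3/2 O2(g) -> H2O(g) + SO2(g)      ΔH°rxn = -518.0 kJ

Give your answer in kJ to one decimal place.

ΔH°rxn = -407.5 kJ

(a) reversed and × 1/2: (-1/2)·(-20.6) = +10.3 kJ
(b) × 1/2: (1/2)·(-608.8) = -304.4 kJ
(c) × 3: (3)·(-296.8) = -890.4 kJ
(d) reversed and × 3/2: (-3/2)·(-518.0) = +777.0 kJ
ΔH°rxn = (+10.3) + (-304.4) + (-890.4) + (+777.0) = -407.5 kJ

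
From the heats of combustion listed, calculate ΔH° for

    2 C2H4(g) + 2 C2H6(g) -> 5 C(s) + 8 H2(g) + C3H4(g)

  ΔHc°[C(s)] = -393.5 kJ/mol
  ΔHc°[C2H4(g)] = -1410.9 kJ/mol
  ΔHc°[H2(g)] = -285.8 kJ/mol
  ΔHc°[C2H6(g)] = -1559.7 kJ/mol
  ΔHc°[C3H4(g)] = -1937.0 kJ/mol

ΔH° = 249.7 kJ/mol

With combustion enthalpies, reactants minus products:
= [2·(-1410.9) + 2·(-1559.7)] − [5·(-393.5) + 8·(-285.8) + 1·(-1937.0)]
= 249.7 kJ/mol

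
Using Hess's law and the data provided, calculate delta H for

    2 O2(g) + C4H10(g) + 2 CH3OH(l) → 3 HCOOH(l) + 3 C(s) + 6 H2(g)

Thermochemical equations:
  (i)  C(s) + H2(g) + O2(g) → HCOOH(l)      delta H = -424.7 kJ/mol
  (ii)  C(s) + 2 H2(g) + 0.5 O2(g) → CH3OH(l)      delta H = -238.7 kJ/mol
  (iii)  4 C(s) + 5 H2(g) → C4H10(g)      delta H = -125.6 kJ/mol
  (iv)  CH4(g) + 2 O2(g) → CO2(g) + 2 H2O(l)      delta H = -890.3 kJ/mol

(i) × 3: (3)·(-424.7) = -1274.1 kJ/mol
(ii) reversed and × 2: (-2)·(-238.7) = +477.4 kJ/mol
(iii) reversed: +125.6 kJ/mol
(iv): not needed.
Combining the equations, delta H = (-1274.1) + (+477.4) + (+125.6) = -671.1 kJ/mol

delta H = -671.1 kJ/mol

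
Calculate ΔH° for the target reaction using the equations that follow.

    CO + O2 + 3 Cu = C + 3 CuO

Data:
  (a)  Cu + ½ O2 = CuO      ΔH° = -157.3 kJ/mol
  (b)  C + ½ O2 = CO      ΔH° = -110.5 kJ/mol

ΔH° = -361.4 kJ/mol

(a) × 3 (scale by 3 for the 3 CuO): (3)·(-157.3) = -471.9 kJ/mol
(b) reversed (reverse to put CO on the reactant side): +110.5 kJ/mol
Since enthalpy is a state function, ΔH° = (3)·(-157.3) + (-1)·(-110.5) = -361.4 kJ/mol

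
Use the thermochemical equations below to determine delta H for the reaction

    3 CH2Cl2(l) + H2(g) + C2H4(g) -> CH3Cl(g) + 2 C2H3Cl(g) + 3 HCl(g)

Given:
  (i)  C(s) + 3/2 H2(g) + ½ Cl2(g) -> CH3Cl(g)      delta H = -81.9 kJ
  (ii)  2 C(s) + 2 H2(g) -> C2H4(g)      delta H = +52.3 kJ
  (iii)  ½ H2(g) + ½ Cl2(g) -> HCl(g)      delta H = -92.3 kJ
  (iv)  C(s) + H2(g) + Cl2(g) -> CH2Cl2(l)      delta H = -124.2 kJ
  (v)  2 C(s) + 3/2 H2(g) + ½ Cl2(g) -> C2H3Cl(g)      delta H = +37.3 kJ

delta H = 36.1 kJ

(i) as written: -81.9 kJ
(ii) reversed: -52.3 kJ
(iii) × 3: (3)·(-92.3) = -276.9 kJ
(iv) reversed and × 3: (-3)·(-124.2) = +372.6 kJ
(v) × 2: (2)·(+37.3) = +74.6 kJ
delta H = (-81.9) + (-52.3) + (-276.9) + (+372.6) + (+74.6) = 36.1 kJ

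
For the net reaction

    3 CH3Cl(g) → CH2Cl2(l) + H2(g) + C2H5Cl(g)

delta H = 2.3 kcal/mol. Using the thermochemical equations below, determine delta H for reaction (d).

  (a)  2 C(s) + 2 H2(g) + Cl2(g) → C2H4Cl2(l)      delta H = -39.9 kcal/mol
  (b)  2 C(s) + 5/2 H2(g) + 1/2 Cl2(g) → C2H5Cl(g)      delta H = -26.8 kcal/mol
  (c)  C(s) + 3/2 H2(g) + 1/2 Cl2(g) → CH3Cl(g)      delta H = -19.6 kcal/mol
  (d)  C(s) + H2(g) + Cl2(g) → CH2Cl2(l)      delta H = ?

(a): not needed (C2H4Cl2(l) appears nowhere else).
(b) as written (C2H5Cl(g) already on the product side): -26.8 kcal/mol
(c) reversed and × 3 (CH3Cl(g) must end up as a reactant; scale by 3 for the 3 CH3Cl(g)): (-3)·(-19.6) = +58.8 kcal/mol
(d) as written (CH2Cl2(l) already on the product side): contributes x
+2.3 = (-26.8) + (+58.8) + x
x = (+2.3 − (+32.0)) / (1) = -29.7 kcal/mol

delta H = -29.7 kcal/mol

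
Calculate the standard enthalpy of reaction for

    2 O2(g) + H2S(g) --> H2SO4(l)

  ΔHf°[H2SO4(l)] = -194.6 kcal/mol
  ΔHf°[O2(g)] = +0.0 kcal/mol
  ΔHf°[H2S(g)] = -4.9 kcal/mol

ΔH°rxn = -189.7 kcal/mol

Products: 1·(-194.6) = -194.6
Reactants: 2·(+0.0) + 1·(-4.9) = -4.9
ΔH°rxn = (-194.6) − (-4.9) = -189.7 kcal/mol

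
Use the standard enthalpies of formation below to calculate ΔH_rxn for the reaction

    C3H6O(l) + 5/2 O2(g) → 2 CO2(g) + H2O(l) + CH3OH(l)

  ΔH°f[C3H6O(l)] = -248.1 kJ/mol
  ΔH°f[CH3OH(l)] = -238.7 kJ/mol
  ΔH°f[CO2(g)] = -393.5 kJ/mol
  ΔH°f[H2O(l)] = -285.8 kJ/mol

Products: 2·(-393.5) + 1·(-285.8) + 1·(-238.7) = -1311.5
Reactants: 1·(-248.1) + 5/2·(+0.0) = -248.1
ΔH_rxn = (-1311.5) − (-248.1) = -1063.4 kJ/mol

ΔH_rxn = -1063.4 kJ/mol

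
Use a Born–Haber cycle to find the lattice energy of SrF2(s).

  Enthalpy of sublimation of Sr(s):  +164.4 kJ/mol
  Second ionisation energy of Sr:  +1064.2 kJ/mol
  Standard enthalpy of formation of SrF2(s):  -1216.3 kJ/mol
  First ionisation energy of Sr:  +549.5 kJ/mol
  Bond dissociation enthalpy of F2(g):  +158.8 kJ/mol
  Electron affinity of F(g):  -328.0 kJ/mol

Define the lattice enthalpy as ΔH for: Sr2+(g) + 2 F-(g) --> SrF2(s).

U = -2497.2 kJ/mol

ΔHf° = 1·ΔHsub + 1·(ΣIE) + 1·D(F2) + 2·EA + U
-1216.3 = 1·(+164.4) + 1·(+1613.7) + 1·(+158.8) + 2·(-328.0) + U
U = -1216.3 − (+1280.9) = -2497.2 kJ/mol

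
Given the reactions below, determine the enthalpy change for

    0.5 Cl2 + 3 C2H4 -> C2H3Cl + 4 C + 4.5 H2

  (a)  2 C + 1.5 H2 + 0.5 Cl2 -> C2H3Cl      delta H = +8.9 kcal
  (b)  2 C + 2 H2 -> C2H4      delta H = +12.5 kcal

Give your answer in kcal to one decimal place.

delta H = -28.6 kcal

(a) as written: +8.9 kcal
(b) reversed and × 3: (-3)·(+12.5) = -37.5 kcal
Summing the manipulated equations, delta H = (+8.9) + (-37.5) = -28.6 kcal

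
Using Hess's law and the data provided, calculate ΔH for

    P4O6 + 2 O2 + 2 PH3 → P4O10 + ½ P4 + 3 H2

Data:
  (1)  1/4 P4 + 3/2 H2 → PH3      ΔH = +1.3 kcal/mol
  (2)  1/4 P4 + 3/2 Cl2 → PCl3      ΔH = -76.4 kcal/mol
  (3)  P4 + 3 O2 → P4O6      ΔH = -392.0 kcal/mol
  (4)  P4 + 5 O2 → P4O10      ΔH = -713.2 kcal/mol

(1) reversed and × 2 (reverse to put PH3 on the reactant side; scale by 2 for the 2 PH3): (-2)·(+1.3) = -2.6 kcal/mol
(2): not needed (Cl2 appears nowhere else).
(3) reversed (reverse to put P4O6 on the reactant side): +392.0 kcal/mol
(4) as written (P4O10 already on the product side): -713.2 kcal/mol
By Hess's law, ΔH = (-2)·(+1.3) + (-1)·(-392.0) + (1)·(-713.2) = -323.8 kcal/mol

ΔH = -323.8 kcal/mol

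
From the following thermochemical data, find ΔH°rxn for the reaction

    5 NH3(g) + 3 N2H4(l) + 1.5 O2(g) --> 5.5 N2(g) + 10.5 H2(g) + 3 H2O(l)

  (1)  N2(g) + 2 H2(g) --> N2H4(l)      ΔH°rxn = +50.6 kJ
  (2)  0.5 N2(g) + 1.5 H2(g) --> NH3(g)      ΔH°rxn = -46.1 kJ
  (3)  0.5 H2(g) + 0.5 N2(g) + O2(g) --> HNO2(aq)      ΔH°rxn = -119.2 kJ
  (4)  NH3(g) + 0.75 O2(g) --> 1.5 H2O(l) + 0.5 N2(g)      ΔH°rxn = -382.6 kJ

(1) reversed and × 3: (-3)·(+50.6) = -151.8 kJ
(2) reversed and × 3: (-3)·(-46.1) = +138.3 kJ
(3): not needed.
(4) × 2: (2)·(-382.6) = -765.2 kJ
Summing the manipulated equations, ΔH°rxn = (-3)·(+50.6) + (-3)·(-46.1) + (2)·(-382.6) = -778.7 kJ

ΔH°rxn = -778.7 kJ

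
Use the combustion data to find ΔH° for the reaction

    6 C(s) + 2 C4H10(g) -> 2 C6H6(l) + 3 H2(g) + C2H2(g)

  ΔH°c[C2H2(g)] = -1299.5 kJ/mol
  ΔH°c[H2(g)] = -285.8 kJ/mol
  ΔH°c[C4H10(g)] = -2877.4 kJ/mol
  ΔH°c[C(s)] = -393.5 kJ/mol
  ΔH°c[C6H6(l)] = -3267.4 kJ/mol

ΔH° = 575.9 kJ/mol

With combustion enthalpies, reactants minus products:
= [6·(-393.5) + 2·(-2877.4)] − [2·(-3267.4) + 3·(-285.8) + 1·(-1299.5)]
= 575.9 kJ/mol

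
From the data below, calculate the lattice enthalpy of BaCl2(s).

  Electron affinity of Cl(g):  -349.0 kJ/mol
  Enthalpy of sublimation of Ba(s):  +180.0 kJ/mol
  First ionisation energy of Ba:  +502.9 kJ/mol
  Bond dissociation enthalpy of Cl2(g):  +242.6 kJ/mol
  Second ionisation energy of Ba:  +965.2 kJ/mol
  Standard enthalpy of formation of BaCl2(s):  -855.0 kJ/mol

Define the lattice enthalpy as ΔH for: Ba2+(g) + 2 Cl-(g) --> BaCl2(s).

ΔHf° = 1·ΔHsub + 1·(ΣIE) + 1·D(Cl2) + 2·EA + U
-855.0 = 1·(+180.0) + 1·(+1468.1) + 1·(+242.6) + 2·(-349.0) + U
U = -855.0 − (+1192.7) = -2047.7 kJ/mol

U = -2047.7 kJ/mol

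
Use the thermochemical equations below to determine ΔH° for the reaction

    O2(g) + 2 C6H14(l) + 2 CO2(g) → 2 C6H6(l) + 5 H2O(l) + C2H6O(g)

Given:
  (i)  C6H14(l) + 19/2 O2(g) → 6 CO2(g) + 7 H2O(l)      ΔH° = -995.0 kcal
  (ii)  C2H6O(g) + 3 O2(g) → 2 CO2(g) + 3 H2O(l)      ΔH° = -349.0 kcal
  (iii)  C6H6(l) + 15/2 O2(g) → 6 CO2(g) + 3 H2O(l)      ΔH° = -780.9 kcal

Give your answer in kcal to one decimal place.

ΔH° = -79.2 kcal

(i) × 2: (2)·(-995.0) = -1990.0 kcal
(ii) reversed: +349.0 kcal
(iii) reversed and × 2: (-2)·(-780.9) = +1561.8 kcal
Since enthalpy is a state function, ΔH° = (2)·(-995.0) + (-1)·(-349.0) + (-2)·(-780.9) = -79.2 kcal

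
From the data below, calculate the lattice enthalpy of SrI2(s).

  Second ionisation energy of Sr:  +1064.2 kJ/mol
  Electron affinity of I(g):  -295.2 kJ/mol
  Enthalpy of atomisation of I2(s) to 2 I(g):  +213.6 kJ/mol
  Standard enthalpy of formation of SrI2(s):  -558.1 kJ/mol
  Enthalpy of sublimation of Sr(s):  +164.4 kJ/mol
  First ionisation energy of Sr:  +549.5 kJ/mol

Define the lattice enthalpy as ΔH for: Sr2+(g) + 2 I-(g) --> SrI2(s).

ΔHf° = 1·ΔHsub + 1·(ΣIE) + 1·D(I2) + 2·EA + U
-558.1 = 1·(+164.4) + 1·(+1613.7) + 1·(+213.6) + 2·(-295.2) + U
U = -558.1 − (+1401.3) = -1959.4 kJ/mol

U = -1959.4 kJ/mol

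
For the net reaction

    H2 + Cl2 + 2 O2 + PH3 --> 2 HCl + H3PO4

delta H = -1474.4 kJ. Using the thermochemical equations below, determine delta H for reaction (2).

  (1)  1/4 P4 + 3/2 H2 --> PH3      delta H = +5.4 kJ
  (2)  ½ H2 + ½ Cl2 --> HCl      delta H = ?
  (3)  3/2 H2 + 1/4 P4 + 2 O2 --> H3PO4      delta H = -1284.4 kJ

(1) reversed (reverse to put PH3 on the reactant side): -5.4 kJ
(2) × 2 (×2 to match 2 HCl in the target): contributes 2·x
(3) as written (H3PO4 already on the product side): -1284.4 kJ
-1474.4 = (-5.4) + (-1284.4) + 2·x
x = (-1474.4 − (-1289.8)) / (2) = -92.3 kJ

delta H = -92.3 kJ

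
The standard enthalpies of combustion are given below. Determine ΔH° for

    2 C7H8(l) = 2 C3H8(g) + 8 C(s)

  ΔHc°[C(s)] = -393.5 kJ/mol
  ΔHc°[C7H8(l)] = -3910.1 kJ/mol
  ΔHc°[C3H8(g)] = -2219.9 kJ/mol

ΔH° = -232.4 kJ/mol

With combustion enthalpies, reactants minus products:
= [2·(-3910.1)] − [2·(-2219.9) + 8·(-393.5)]
= -232.4 kJ/mol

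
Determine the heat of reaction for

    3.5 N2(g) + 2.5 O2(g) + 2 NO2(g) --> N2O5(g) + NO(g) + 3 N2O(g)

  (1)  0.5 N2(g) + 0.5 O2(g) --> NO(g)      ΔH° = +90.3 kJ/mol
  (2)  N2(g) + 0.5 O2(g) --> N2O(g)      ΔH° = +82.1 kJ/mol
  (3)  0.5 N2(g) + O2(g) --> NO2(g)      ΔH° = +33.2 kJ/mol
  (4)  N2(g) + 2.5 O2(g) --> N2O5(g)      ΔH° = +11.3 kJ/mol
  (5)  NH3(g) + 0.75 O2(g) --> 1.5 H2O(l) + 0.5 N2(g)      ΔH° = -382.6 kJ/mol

(1) as written: +90.3 kJ/mol
(2) × 3: (3)·(+82.1) = +246.3 kJ/mol
(3) reversed and × 2: (-2)·(+33.2) = -66.4 kJ/mol
(4) as written: +11.3 kJ/mol
(5): not needed.
ΔH° = (1)·(+90.3) + (3)·(+82.1) + (-2)·(+33.2) + (1)·(+11.3) = 281.5 kJ/mol

ΔH° = 281.5 kJ/mol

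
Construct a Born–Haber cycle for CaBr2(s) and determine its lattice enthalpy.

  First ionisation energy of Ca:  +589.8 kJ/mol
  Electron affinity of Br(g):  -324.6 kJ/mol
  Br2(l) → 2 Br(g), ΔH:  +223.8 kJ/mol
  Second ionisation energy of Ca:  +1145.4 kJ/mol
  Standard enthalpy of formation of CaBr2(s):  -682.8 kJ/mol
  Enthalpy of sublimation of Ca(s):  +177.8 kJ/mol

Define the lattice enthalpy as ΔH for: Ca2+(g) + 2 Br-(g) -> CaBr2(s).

U = -2170.4 kJ/mol

ΔHf° = 1·ΔHsub + 1·(ΣIE) + 1·D(Br2) + 2·EA + U
-682.8 = 1·(+177.8) + 1·(+1735.2) + 1·(+223.8) + 2·(-324.6) + U
U = -682.8 − (+1487.6) = -2170.4 kJ/mol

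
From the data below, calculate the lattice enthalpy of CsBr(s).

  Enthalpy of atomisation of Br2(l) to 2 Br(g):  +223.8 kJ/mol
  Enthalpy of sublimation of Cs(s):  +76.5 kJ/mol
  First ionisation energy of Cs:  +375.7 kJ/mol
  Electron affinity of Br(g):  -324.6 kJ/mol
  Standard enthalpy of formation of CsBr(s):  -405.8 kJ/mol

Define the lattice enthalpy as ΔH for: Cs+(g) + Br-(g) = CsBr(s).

U = -645.3 kJ/mol

ΔHf° = 1·ΔHsub + 1·(ΣIE) + 1/2·D(Br2) + 1·EA + U
-405.8 = 1·(+76.5) + 1·(+375.7) + 1/2·(+223.8) + 1·(-324.6) + U
U = -405.8 − (+239.5) = -645.3 kJ/mol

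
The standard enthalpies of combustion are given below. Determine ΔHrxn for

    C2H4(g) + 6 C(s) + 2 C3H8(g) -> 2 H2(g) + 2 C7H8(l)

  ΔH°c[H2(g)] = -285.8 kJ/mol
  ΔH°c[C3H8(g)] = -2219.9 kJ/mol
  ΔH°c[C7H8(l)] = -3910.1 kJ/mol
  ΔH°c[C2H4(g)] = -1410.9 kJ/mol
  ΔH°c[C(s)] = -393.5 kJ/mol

Using ΔH = Σ nΔHc°(reactants) − Σ nΔHc°(products):
= [1·(-1410.9) + 6·(-393.5) + 2·(-2219.9)] − [2·(-285.8) + 2·(-3910.1)]
= 180.1 kJ/mol

ΔHrxn = 180.1 kJ/mol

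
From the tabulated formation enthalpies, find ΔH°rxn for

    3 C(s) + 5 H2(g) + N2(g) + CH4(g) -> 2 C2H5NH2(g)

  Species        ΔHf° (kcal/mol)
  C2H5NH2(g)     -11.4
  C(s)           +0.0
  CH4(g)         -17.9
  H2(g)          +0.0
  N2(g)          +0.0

Products: 2·(-11.4) = -22.8
Reactants: 3·(+0.0) + 5·(+0.0) + 1·(+0.0) + 1·(-17.9) = -17.9
ΔH°rxn = (-22.8) − (-17.9) = -4.9 kcal/mol

ΔH°rxn = -4.9 kcal/mol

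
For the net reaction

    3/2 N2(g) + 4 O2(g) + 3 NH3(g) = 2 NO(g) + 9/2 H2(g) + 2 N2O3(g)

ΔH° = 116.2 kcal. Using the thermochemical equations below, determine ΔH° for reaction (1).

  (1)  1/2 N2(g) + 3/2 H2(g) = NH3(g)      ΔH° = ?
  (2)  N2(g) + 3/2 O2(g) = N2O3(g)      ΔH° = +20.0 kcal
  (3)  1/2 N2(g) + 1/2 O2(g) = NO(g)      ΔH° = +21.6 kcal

ΔH° = -11.0 kcal

(1) reversed and × 3 (reverse to put NH3(g) on the reactant side; scale by 3 for the 3 NH3(g)): contributes −3·x
(2) × 2 (scale by 2 for the 2 N2O3(g)): (2)·(+20.0) = +40.0 kcal
(3) × 2 (×2 to match 2 NO(g) in the target): (2)·(+21.6) = +43.2 kcal
+116.2 = (+40.0) + (+43.2) − 3·x
x = (+116.2 − (+83.2)) / (-3) = -11.0 kcal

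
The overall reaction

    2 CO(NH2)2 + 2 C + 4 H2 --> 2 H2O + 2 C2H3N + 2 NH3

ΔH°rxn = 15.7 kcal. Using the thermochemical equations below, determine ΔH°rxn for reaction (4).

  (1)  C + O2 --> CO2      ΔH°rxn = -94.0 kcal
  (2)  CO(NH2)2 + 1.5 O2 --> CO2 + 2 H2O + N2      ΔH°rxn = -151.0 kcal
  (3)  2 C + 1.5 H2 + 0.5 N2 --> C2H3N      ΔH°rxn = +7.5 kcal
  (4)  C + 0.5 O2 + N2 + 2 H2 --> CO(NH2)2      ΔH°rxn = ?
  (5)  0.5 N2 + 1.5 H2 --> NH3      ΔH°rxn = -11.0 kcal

(1) reversed: +94.0 kcal
(2) as written (H2O already on the product side): -151.0 kcal
(3) × 2 (scale by 2 for the 2 C2H3N): (2)·(+7.5) = +15.0 kcal
(4) reversed: contributes −x
(5) × 2 (scale by 2 for the 2 NH3): (2)·(-11.0) = -22.0 kcal
+15.7 = (+94.0) + (-151.0) + (+15.0) + (-22.0) − x
x = (+15.7 − (-64.0)) / (-1) = -79.7 kcal

ΔH°rxn = -79.7 kcal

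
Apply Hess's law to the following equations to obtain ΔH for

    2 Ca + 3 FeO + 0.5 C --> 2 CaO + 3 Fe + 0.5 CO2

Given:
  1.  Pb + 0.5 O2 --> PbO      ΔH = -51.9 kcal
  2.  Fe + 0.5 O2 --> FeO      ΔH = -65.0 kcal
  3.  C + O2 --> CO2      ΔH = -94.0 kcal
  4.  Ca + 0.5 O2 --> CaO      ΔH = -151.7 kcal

ΔH = -155.4 kcal

eq. 1: not needed.
eq. 2 reversed and × 3: (-3)·(-65.0) = +195.0 kcal
eq. 3 × 1/2: (1/2)·(-94.0) = -47.0 kcal
eq. 4 × 2: (2)·(-151.7) = -303.4 kcal
Combining the equations, ΔH = (-3)·(-65.0) + (1/2)·(-94.0) + (2)·(-151.7) = -155.4 kcal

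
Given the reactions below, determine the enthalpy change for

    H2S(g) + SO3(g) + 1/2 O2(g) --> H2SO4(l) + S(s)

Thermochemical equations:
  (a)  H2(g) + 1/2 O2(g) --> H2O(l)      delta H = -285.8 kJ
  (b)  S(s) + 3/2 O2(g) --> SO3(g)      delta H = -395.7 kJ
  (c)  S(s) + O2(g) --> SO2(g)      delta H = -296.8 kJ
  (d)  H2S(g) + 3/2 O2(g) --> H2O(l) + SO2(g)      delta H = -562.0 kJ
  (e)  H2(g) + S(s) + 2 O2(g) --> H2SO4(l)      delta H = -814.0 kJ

(a) reversed: +285.8 kJ
(b) reversed (reverse to put SO3(g) on the reactant side): +395.7 kJ
(c) reversed: +296.8 kJ
(d) as written (H2S(g) already on the reactant side): -562.0 kJ
(e) as written (H2SO4(l) already on the product side): -814.0 kJ
By Hess's law, delta H = (-1)·(-285.8) + (-1)·(-395.7) + (-1)·(-296.8) + (1)·(-562.0) + (1)·(-814.0) = -397.7 kJ

delta H = -397.7 kJ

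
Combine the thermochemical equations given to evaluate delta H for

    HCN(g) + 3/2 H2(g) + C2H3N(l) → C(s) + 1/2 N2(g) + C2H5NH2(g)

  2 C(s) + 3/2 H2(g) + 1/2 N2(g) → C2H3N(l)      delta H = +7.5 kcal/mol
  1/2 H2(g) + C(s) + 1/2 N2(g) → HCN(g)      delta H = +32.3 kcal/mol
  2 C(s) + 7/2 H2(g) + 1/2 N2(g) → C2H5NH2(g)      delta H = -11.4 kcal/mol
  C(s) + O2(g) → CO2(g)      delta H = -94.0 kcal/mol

equation 1 reversed: -7.5 kcal/mol
equation 2 reversed: -32.3 kcal/mol
equation 3 as written: -11.4 kcal/mol
equation 4: not needed.
Combining the equations, delta H = (-7.5) + (-32.3) + (-11.4) = -51.2 kcal/mol

delta H = -51.2 kcal/mol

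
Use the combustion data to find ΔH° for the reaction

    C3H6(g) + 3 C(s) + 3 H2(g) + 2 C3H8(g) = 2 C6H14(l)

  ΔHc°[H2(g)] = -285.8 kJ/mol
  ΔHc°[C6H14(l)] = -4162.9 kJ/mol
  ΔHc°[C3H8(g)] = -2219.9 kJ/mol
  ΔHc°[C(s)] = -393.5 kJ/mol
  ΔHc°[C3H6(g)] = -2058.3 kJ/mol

ΔH° = -210.2 kJ/mol

With combustion enthalpies, reactants minus products:
= [1·(-2058.3) + 3·(-393.5) + 3·(-285.8) + 2·(-2219.9)] − [2·(-4162.9)]
= -210.2 kJ/mol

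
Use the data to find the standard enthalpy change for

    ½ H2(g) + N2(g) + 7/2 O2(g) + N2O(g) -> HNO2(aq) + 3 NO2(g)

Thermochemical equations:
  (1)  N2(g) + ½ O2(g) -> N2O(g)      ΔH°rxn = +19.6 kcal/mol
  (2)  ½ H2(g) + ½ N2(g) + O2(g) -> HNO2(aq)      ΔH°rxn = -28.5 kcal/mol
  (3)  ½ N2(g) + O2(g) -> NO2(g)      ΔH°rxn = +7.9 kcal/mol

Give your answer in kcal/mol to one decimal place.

(1) reversed (reverse to put N2O(g) on the reactant side): -19.6 kcal/mol
(2) as written (HNO2(aq) already on the product side): -28.5 kcal/mol
(3) × 3 (×3 to match 3 NO2(g) in the target): (3)·(+7.9) = +23.7 kcal/mol
ΔH°rxn = (-1)·(+19.6) + (1)·(-28.5) + (3)·(+7.9) = -24.4 kcal/mol

ΔH°rxn = -24.4 kcal/mol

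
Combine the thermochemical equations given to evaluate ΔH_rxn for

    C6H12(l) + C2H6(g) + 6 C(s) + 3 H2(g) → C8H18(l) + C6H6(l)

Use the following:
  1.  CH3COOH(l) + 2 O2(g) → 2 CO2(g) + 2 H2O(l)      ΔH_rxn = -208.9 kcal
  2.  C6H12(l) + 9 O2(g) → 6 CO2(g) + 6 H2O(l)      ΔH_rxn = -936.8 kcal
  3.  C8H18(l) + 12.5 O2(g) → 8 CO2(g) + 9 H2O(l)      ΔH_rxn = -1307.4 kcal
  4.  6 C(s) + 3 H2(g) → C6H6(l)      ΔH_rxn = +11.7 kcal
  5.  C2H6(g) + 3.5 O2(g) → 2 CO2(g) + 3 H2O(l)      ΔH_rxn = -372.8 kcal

ΔH_rxn = 9.5 kcal

eq. 1: not needed (CH3COOH(l) appears nowhere else).
eq. 2 as written (C6H12(l) already on the reactant side): -936.8 kcal
eq. 3 reversed (C8H18(l) must end up as a product): +1307.4 kcal
eq. 4 as written (C6H6(l) already on the product side): +11.7 kcal
eq. 5 as written (C2H6(g) already on the reactant side): -372.8 kcal
Summing the manipulated equations, ΔH_rxn = (-936.8) + (+1307.4) + (+11.7) + (-372.8) = 9.5 kcal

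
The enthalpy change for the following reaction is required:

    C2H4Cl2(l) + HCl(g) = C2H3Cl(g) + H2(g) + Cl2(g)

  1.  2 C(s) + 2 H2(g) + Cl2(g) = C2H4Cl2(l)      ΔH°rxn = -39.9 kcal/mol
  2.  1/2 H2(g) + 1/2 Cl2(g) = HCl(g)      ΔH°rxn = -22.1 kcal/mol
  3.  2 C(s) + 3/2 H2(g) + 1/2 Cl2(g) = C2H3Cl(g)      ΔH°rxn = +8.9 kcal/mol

eq. 1 reversed: +39.9 kcal/mol
eq. 2 reversed: +22.1 kcal/mol
eq. 3 as written: +8.9 kcal/mol
Summing the manipulated equations, ΔH°rxn = (-1)·(-39.9) + (-1)·(-22.1) + (1)·(+8.9) = 70.9 kcal/mol

ΔH°rxn = 70.9 kcal/mol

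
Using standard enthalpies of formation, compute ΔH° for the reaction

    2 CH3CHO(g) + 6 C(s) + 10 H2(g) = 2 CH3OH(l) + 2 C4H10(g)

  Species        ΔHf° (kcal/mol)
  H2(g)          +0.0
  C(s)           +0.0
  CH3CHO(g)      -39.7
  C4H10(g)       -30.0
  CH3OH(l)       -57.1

Products: 2·(-57.1) + 2·(-30.0) = -174.2
Reactants: 2·(-39.7) + 6·(+0.0) + 10·(+0.0) = -79.4
ΔH° = (-174.2) − (-79.4) = -94.8 kcal/mol

ΔH° = -94.8 kcal/mol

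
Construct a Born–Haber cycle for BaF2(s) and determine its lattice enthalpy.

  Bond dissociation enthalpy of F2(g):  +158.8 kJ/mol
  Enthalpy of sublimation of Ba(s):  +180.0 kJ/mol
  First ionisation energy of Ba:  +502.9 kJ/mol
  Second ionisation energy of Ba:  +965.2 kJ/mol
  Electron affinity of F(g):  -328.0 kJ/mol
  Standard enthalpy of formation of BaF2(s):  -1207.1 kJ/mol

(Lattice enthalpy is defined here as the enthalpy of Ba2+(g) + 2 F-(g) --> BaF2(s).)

U = -2358.0 kJ/mol

ΔHf° = 1·ΔHsub + 1·(ΣIE) + 1·D(F2) + 2·EA + U
-1207.1 = 1·(+180.0) + 1·(+1468.1) + 1·(+158.8) + 2·(-328.0) + U
U = -1207.1 − (+1150.9) = -2358.0 kJ/mol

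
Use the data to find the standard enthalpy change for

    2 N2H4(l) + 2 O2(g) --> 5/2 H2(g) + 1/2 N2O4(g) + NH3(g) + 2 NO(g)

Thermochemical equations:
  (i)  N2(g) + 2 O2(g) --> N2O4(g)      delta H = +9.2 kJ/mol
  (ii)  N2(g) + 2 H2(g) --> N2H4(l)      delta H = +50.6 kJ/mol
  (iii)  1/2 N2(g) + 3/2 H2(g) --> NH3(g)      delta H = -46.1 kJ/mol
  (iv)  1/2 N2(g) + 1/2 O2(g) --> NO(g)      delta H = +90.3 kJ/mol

delta H = 37.9 kJ/mol

(i) × 1/2: (1/2)·(+9.2) = +4.6 kJ/mol
(ii) reversed and × 2: (-2)·(+50.6) = -101.2 kJ/mol
(iii) as written: -46.1 kJ/mol
(iv) × 2: (2)·(+90.3) = +180.6 kJ/mol
Summing the manipulated equations, delta H = (+4.6) + (-101.2) + (-46.1) + (+180.6) = 37.9 kJ/mol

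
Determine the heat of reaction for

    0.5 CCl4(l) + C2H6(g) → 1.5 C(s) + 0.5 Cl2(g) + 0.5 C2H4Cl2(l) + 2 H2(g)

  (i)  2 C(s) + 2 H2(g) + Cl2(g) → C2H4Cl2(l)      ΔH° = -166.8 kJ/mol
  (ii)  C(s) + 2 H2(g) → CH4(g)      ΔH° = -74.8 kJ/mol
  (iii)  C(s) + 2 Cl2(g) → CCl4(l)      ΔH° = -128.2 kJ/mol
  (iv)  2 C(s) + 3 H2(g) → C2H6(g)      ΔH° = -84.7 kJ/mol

ΔH° = 65.4 kJ/mol

(i) × 1/2: (1/2)·(-166.8) = -83.4 kJ/mol
(ii): not needed.
(iii) reversed and × 1/2: (-1/2)·(-128.2) = +64.1 kJ/mol
(iv) reversed: +84.7 kJ/mol
Summing the manipulated equations, ΔH° = (1/2)·(-166.8) + (-1/2)·(-128.2) + (-1)·(-84.7) = 65.4 kJ/mol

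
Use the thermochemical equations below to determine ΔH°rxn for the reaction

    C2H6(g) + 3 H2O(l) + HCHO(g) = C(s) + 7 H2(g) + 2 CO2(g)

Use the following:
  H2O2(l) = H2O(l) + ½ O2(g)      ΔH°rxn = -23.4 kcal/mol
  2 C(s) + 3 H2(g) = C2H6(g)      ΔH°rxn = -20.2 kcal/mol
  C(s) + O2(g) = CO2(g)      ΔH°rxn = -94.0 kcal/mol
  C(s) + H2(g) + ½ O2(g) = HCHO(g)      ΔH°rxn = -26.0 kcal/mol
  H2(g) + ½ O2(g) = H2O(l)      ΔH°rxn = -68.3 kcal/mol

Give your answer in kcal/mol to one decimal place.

ΔH°rxn = 63.1 kcal/mol

equation 1: not needed.
equation 2 reversed: +20.2 kcal/mol
equation 3 × 2: (2)·(-94.0) = -188.0 kcal/mol
equation 4 reversed: +26.0 kcal/mol
equation 5 reversed and × 3: (-3)·(-68.3) = +204.9 kcal/mol
By Hess's law, ΔH°rxn = (+20.2) + (-188.0) + (+26.0) + (+204.9) = 63.1 kcal/mol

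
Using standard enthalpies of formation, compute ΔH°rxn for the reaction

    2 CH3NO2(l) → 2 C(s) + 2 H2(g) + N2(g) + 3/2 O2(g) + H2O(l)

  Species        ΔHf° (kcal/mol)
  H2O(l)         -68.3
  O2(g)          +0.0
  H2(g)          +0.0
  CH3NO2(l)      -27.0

Products: 2·(+0.0) + 2·(+0.0) + 1·(+0.0) + 3/2·(+0.0) + 1·(-68.3) = -68.3
Reactants: 2·(-27.0) = -54.0
ΔH°rxn = (-68.3) − (-54.0) = -14.3 kcal/mol

ΔH°rxn = -14.3 kcal/mol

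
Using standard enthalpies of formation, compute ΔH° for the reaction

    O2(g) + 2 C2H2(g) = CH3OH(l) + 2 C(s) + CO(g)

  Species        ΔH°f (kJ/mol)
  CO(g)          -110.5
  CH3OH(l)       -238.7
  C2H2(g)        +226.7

ΔH°rxn = Σ nΔHf°(products) − Σ nΔHf°(reactants).
Products: 1·(-238.7) + 2·(+0.0) + 1·(-110.5) = -349.2
Reactants: 1·(+0.0) + 2·(+226.7) = +453.4
ΔH° = (-349.2) − (+453.4) = -802.6 kJ/mol

ΔH° = -802.6 kJ/mol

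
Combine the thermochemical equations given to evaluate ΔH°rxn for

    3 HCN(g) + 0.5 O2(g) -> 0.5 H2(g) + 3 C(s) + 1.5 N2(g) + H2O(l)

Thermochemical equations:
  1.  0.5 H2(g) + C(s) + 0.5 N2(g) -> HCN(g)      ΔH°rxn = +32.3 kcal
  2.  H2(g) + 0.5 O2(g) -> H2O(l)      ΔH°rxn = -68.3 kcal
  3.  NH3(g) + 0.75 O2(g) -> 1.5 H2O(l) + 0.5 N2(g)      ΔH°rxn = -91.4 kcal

eq. 1 reversed and × 3 (reverse to put HCN(g) on the reactant side; ×3 to match 3 HCN(g) in the target): (-3)·(+32.3) = -96.9 kcal
eq. 2 as written: -68.3 kcal
eq. 3: not needed (NH3(g) appears nowhere else).
ΔH°rxn = (-3)·(+32.3) + (1)·(-68.3) = -165.2 kcal

ΔH°rxn = -165.2 kcal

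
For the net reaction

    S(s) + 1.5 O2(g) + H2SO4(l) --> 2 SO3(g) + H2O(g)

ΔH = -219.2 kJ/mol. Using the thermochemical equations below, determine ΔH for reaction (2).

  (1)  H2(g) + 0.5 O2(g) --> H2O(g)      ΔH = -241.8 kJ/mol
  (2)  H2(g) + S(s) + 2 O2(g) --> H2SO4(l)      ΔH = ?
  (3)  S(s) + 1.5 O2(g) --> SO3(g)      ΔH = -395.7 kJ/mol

ΔH = -814.0 kJ/mol

(1) as written: -241.8 kJ/mol
(2) reversed: contributes −x
(3) × 2: (2)·(-395.7) = -791.4 kJ/mol
-219.2 = (-241.8) + (-791.4) − x
x = (-219.2 − (-1033.2)) / (-1) = -814.0 kJ/mol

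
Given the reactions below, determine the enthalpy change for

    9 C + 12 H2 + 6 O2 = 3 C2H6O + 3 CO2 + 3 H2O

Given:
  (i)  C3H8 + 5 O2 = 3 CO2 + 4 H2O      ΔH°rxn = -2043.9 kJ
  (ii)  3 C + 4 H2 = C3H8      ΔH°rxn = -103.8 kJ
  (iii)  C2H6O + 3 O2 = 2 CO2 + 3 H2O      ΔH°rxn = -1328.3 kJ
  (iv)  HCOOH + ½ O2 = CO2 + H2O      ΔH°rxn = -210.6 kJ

(i) × 3: (3)·(-2043.9) = -6131.7 kJ
(ii) × 3 (scale by 3 for the 9 C): (3)·(-103.8) = -311.4 kJ
(iii) reversed and × 3 (C2H6O must end up as a product; scale by 3 for the 3 C2H6O): (-3)·(-1328.3) = +3984.9 kJ
(iv): not needed (HCOOH appears nowhere else).
Since enthalpy is a state function, ΔH°rxn = (3)·(-2043.9) + (3)·(-103.8) + (-3)·(-1328.3) = -2458.2 kJ

ΔH°rxn = -2458.2 kJ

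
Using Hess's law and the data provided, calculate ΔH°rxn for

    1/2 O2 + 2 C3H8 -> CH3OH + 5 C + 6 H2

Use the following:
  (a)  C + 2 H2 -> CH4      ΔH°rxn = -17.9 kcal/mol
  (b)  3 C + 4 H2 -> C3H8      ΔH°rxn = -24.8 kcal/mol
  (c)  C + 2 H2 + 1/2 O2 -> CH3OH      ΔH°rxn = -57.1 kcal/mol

ΔH°rxn = -7.5 kcal/mol

(a): not needed.
(b) reversed and × 2: (-2)·(-24.8) = +49.6 kcal/mol
(c) as written: -57.1 kcal/mol
ΔH°rxn = (+49.6) + (-57.1) = -7.5 kcal/mol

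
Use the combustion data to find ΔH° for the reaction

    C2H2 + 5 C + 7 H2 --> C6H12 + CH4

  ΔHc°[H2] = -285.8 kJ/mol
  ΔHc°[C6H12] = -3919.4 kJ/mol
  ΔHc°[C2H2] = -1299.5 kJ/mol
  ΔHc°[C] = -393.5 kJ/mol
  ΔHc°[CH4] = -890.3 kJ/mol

ΔH° = -457.9 kJ/mol

With combustion enthalpies, reactants minus products:
= [1·(-1299.5) + 5·(-393.5) + 7·(-285.8)] − [1·(-3919.4) + 1·(-890.3)]
= -457.9 kJ/mol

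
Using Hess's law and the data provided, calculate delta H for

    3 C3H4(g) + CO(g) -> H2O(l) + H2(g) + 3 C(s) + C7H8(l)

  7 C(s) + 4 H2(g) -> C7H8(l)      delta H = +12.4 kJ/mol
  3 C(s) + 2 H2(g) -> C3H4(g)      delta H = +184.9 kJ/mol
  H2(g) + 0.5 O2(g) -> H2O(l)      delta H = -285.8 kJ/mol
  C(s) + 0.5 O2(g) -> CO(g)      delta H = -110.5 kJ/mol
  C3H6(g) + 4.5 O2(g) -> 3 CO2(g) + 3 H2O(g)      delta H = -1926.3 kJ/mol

equation 1 as written: +12.4 kJ/mol
equation 2 reversed and × 3: (-3)·(+184.9) = -554.7 kJ/mol
equation 3 as written: -285.8 kJ/mol
equation 4 reversed: +110.5 kJ/mol
equation 5: not needed.
delta H = (+12.4) + (-554.7) + (-285.8) + (+110.5) = -717.6 kJ/mol

delta H = -717.6 kJ/mol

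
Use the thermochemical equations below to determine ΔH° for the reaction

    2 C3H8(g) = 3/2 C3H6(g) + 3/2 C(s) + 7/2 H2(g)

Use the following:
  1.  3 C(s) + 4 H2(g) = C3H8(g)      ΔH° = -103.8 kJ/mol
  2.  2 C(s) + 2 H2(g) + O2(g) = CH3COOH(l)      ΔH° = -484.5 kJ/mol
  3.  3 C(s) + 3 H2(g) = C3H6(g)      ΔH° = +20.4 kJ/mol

eq. 1 reversed and × 2 (C3H8(g) must end up as a reactant; scale by 2 for the 2 C3H8(g)): (-2)·(-103.8) = +207.6 kJ/mol
eq. 2: not needed (CH3COOH(l) appears nowhere else).
eq. 3 × 3/2 (scale by 3/2 for the 3/2 C3H6(g)): (3/2)·(+20.4) = +30.6 kJ/mol
ΔH° = (-2)·(-103.8) + (3/2)·(+20.4) = 238.2 kJ/mol

ΔH° = 238.2 kJ/mol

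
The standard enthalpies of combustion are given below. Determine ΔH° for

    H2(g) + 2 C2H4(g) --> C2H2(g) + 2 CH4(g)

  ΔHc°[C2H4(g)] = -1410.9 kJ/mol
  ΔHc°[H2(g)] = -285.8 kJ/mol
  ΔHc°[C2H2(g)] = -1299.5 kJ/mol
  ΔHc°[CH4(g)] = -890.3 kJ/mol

ΔH° = -27.5 kJ/mol

Using ΔH = Σ nΔHc°(reactants) − Σ nΔHc°(products):
= [1·(-285.8) + 2·(-1410.9)] − [1·(-1299.5) + 2·(-890.3)]
= -27.5 kJ/mol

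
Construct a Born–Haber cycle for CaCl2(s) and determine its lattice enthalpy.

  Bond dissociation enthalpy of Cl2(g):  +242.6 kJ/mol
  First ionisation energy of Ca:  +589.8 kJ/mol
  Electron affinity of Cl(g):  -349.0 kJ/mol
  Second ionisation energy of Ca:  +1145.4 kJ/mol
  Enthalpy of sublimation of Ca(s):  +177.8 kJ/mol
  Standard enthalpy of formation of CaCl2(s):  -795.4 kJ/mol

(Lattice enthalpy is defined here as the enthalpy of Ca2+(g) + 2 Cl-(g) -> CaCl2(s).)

U = -2253.0 kJ/mol

ΔHf° = 1·ΔHsub + 1·(ΣIE) + 1·D(Cl2) + 2·EA + U
-795.4 = 1·(+177.8) + 1·(+1735.2) + 1·(+242.6) + 2·(-349.0) + U
U = -795.4 − (+1457.6) = -2253.0 kJ/mol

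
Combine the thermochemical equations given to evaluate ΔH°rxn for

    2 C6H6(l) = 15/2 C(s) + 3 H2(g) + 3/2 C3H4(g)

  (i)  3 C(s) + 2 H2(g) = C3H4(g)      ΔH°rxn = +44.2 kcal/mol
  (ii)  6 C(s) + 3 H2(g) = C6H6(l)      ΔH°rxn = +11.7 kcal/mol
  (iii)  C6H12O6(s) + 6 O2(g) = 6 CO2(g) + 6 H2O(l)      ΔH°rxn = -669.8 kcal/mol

(i) × 3/2: (3/2)·(+44.2) = +66.3 kcal/mol
(ii) reversed and × 2: (-2)·(+11.7) = -23.4 kcal/mol
(iii): not needed.
Summing the manipulated equations, ΔH°rxn = (3/2)·(+44.2) + (-2)·(+11.7) = 42.9 kcal/mol

ΔH°rxn = 42.9 kcal/mol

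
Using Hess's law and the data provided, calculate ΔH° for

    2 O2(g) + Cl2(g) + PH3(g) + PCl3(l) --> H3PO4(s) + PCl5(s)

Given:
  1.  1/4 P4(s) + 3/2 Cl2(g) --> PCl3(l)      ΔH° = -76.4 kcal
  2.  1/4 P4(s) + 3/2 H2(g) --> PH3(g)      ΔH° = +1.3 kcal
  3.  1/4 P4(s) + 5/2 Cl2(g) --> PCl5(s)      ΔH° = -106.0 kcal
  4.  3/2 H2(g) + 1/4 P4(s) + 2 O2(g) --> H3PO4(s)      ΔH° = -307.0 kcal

ΔH° = -337.9 kcal

eq. 1 reversed: +76.4 kcal
eq. 2 reversed: -1.3 kcal
eq. 3 as written: -106.0 kcal
eq. 4 as written: -307.0 kcal
Since enthalpy is a state function, ΔH° = (-1)·(-76.4) + (-1)·(+1.3) + (1)·(-106.0) + (1)·(-307.0) = -337.9 kcal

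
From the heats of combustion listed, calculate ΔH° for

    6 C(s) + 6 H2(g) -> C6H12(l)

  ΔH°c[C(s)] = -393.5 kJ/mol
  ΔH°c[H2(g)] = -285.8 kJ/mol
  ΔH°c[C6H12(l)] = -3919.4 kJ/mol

ΔH° = -156.4 kJ/mol

Using ΔH = Σ nΔHc°(reactants) − Σ nΔHc°(products):
= [6·(-393.5) + 6·(-285.8)] − [1·(-3919.4)]
= -156.4 kJ/mol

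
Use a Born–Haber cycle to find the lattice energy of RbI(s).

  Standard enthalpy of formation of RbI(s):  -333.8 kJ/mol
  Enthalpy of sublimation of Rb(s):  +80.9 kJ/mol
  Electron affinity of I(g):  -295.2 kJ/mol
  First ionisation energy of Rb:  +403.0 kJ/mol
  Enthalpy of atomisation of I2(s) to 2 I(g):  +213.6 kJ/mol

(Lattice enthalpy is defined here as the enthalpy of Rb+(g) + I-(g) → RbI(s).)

U = -629.3 kJ/mol

ΔHf° = 1·ΔHsub + 1·(ΣIE) + 1/2·D(I2) + 1·EA + U
-333.8 = 1·(+80.9) + 1·(+403.0) + 1/2·(+213.6) + 1·(-295.2) + U
U = -333.8 − (+295.5) = -629.3 kJ/mol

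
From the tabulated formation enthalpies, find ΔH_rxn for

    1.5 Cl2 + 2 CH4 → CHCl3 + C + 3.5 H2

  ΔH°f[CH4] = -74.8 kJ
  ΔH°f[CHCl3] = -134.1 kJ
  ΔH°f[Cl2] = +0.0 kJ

ΔH°rxn = Σ nΔHf°(products) − Σ nΔHf°(reactants).
Products: 1·(-134.1) + 1·(+0.0) + 7/2·(+0.0) = -134.1
Reactants: 3/2·(+0.0) + 2·(-74.8) = -149.6
ΔH_rxn = (-134.1) − (-149.6) = 15.5 kJ

ΔH_rxn = 15.5 kJ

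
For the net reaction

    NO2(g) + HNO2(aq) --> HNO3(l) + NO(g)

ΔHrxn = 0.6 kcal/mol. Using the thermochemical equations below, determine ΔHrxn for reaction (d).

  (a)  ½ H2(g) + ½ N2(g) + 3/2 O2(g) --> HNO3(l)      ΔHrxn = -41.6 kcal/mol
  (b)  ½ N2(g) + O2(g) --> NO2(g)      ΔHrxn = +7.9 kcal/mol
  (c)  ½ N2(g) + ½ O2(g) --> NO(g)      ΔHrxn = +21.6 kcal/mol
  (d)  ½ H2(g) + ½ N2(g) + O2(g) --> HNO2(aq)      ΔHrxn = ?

(a) as written: -41.6 kcal/mol
(b) reversed: -7.9 kcal/mol
(c) as written: +21.6 kcal/mol
(d) reversed: contributes −x
+0.6 = (-41.6) + (-7.9) + (+21.6) − x
x = (+0.6 − (-27.9)) / (-1) = -28.5 kcal/mol

ΔHrxn = -28.5 kcal/mol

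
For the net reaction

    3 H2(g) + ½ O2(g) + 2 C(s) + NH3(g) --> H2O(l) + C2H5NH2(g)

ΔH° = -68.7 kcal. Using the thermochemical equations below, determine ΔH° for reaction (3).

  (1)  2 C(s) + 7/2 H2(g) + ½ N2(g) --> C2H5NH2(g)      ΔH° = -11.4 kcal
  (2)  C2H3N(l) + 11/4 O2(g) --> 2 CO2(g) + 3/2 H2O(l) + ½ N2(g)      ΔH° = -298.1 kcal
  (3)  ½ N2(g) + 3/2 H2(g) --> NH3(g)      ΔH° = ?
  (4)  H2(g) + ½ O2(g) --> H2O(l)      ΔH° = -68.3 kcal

ΔH° = -11.0 kcal

(1) as written (C2H5NH2(g) already on the product side): -11.4 kcal
(2): not needed (CO2(g) appears nowhere else).
(3) reversed (reverse to put NH3(g) on the reactant side): contributes −x
(4) as written: -68.3 kcal
-68.7 = (-11.4) + (-68.3) − x
x = (-68.7 − (-79.7)) / (-1) = -11.0 kcal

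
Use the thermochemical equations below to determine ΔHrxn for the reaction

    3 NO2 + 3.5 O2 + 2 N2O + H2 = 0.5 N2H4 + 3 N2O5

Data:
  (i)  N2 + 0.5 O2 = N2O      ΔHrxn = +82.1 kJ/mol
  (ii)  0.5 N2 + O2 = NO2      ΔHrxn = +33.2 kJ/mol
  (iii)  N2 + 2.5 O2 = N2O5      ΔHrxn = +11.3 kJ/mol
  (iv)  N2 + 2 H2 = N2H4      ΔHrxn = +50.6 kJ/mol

ΔHrxn = -204.6 kJ/mol

(i) reversed and × 2: (-2)·(+82.1) = -164.2 kJ/mol
(ii) reversed and × 3: (-3)·(+33.2) = -99.6 kJ/mol
(iii) × 3: (3)·(+11.3) = +33.9 kJ/mol
(iv) × 1/2: (1/2)·(+50.6) = +25.3 kJ/mol
ΔHrxn = (-2)·(+82.1) + (-3)·(+33.2) + (3)·(+11.3) + (1/2)·(+50.6) = -204.6 kJ/mol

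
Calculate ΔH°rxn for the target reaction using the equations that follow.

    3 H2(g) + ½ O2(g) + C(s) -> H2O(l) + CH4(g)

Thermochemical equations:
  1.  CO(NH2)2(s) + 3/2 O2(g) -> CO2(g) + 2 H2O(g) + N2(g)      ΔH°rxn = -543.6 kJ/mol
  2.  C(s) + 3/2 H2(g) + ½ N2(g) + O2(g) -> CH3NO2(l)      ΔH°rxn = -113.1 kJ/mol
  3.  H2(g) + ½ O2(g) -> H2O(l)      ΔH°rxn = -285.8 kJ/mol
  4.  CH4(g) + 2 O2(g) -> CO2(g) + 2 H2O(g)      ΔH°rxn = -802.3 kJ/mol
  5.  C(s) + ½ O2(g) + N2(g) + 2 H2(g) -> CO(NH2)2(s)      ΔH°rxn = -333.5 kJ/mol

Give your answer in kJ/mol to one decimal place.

eq. 1 as written: -543.6 kJ/mol
eq. 2: not needed (CH3NO2(l) appears nowhere else).
eq. 3 as written (H2O(l) already on the product side): -285.8 kJ/mol
eq. 4 reversed (CH4(g) must end up as a product): +802.3 kJ/mol
eq. 5 as written: -333.5 kJ/mol
By Hess's law, ΔH°rxn = (1)·(-543.6) + (1)·(-285.8) + (-1)·(-802.3) + (1)·(-333.5) = -360.6 kJ/mol

ΔH°rxn = -360.6 kJ/mol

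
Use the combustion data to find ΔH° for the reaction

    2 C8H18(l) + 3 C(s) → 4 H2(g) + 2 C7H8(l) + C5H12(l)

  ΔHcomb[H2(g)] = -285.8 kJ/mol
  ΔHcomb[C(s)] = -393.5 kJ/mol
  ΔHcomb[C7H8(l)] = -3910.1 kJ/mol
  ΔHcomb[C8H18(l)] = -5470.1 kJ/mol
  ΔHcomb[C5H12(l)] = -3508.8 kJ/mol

Using ΔH = Σ nΔHc°(reactants) − Σ nΔHc°(products):
= [2·(-5470.1) + 3·(-393.5)] − [4·(-285.8) + 2·(-3910.1) + 1·(-3508.8)]
= 351.5 kJ/mol

ΔH° = 351.5 kJ/mol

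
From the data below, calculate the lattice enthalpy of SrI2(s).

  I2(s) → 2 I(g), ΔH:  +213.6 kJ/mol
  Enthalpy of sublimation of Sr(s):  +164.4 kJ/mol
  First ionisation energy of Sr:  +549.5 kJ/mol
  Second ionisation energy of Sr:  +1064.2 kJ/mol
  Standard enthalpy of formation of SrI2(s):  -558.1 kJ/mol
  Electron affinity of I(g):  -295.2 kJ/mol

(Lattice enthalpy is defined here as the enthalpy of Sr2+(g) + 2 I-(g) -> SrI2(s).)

ΔHf° = 1·ΔHsub + 1·(ΣIE) + 1·D(I2) + 2·EA + U
-558.1 = 1·(+164.4) + 1·(+1613.7) + 1·(+213.6) + 2·(-295.2) + U
U = -558.1 − (+1401.3) = -1959.4 kJ/mol

U = -1959.4 kJ/mol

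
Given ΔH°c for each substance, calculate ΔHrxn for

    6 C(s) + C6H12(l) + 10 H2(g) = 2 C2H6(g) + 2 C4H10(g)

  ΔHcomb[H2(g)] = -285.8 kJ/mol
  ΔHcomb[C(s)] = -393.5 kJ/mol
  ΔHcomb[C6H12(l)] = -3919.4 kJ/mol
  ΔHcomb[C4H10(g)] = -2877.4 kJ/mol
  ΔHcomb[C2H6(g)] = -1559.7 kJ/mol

ΔHrxn = -264.2 kJ/mol

With combustion enthalpies, reactants minus products:
= [6·(-393.5) + 1·(-3919.4) + 10·(-285.8)] − [2·(-1559.7) + 2·(-2877.4)]
= -264.2 kJ/mol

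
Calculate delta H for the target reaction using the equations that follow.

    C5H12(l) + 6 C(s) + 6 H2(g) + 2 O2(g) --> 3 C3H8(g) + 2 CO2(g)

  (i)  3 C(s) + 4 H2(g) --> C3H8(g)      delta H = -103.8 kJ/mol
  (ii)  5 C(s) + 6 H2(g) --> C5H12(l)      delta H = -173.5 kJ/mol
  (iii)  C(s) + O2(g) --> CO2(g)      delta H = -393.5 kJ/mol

delta H = -924.9 kJ/mol

(i) × 3 (×3 to match 3 C3H8(g) in the target): (3)·(-103.8) = -311.4 kJ/mol
(ii) reversed (C5H12(l) must end up as a reactant): +173.5 kJ/mol
(iii) × 2 (×2 to match 2 CO2(g) in the target): (2)·(-393.5) = -787.0 kJ/mol
delta H = (3)·(-103.8) + (-1)·(-173.5) + (2)·(-393.5) = -924.9 kJ/mol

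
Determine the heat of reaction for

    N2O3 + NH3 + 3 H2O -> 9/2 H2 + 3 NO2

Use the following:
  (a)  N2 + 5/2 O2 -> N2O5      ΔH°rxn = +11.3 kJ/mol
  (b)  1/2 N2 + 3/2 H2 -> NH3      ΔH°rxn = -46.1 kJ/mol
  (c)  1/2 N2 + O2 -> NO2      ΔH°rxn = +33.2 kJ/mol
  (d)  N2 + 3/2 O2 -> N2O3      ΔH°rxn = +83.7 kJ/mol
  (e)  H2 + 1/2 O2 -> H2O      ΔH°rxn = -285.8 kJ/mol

ΔH°rxn = 919.4 kJ/mol

(a): not needed.
(b) reversed: +46.1 kJ/mol
(c) × 3: (3)·(+33.2) = +99.6 kJ/mol
(d) reversed: -83.7 kJ/mol
(e) reversed and × 3: (-3)·(-285.8) = +857.4 kJ/mol
Since enthalpy is a state function, ΔH°rxn = (-1)·(-46.1) + (3)·(+33.2) + (-1)·(+83.7) + (-3)·(-285.8) = 919.4 kJ/mol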